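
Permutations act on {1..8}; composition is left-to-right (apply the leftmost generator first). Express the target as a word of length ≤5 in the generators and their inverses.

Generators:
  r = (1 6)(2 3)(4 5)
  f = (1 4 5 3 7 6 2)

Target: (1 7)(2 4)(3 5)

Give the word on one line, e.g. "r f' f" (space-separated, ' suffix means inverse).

f' r' f

  after f': (1 2 6 7 3 5 4)
  after r': (1 3 4 6 7 2)
  after f: (1 7)(2 4)(3 5)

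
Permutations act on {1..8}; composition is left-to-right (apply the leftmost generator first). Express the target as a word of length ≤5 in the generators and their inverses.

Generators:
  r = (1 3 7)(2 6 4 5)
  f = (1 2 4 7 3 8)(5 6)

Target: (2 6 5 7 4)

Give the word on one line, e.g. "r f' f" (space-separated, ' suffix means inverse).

f' r' f' r'

  after f': (1 8 3 7 4 2)(5 6)
  after r': (1 8)(2 7 6 4 5)
  after f': (1 3 7 5)(2 4 6)
  after r': (2 6 5 7 4)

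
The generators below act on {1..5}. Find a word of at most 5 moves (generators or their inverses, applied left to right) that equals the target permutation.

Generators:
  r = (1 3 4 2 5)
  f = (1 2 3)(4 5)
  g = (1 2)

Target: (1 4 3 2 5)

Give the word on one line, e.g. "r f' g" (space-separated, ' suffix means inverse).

g r' g'

  after g: (1 2)
  after r': (1 4 3)(2 5)
  after g': (1 4 3 2 5)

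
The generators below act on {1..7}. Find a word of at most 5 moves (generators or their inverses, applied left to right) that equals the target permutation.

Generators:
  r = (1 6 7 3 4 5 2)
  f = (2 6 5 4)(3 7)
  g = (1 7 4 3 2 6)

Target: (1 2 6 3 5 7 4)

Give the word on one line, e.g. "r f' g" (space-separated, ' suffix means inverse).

  after g: (1 7 4 3 2 6)
  after r': (1 6 2)(3 5 4 7)
  after g': (1 2 6 3 5 7 4)

g r' g'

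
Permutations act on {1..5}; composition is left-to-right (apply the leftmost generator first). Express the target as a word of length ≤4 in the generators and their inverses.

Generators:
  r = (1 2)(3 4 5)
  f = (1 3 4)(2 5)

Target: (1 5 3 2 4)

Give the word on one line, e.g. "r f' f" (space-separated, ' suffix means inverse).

r' f'

  after r': (1 2)(3 5 4)
  after f': (1 5 3 2 4)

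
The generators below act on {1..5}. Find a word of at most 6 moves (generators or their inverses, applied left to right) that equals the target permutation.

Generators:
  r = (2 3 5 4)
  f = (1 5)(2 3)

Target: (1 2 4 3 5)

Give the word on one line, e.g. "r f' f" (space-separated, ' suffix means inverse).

  after f': (1 5)(2 3)
  after r': (1 3 4 5)
  after r': (1 2 4 3 5)
  after f': (1 3)(2 4)
  after f': (1 2 4 3 5)

f' r' r' f' f'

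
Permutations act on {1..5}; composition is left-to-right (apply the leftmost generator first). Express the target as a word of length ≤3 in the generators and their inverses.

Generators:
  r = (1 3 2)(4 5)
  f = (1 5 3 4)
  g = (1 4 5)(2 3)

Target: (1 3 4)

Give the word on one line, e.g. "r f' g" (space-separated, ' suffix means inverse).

  after r': (1 2 3)(4 5)
  after g: (1 3 4)

r' g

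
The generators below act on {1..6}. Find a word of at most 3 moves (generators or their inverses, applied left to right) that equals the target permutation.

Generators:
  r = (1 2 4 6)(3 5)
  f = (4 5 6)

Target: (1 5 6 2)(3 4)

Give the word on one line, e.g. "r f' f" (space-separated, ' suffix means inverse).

  after f: (4 5 6)
  after r': (1 6 2)(3 5 4)
  after f': (1 5 6 2)(3 4)

f r' f'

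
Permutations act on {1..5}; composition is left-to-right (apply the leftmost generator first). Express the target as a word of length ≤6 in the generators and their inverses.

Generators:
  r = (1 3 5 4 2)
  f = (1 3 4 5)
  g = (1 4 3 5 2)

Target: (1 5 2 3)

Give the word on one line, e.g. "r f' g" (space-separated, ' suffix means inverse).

g' r g' f' g'

  after g': (1 2 5 3 4)
  after r: (2 4 3)
  after g': (1 2)(3 5)
  after f': (1 2 5)(3 4)
  after g': (1 5 2 3)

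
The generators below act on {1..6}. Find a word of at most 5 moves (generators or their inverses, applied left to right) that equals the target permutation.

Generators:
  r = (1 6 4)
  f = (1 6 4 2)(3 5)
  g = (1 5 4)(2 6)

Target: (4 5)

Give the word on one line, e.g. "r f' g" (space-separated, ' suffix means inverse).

  after f: (1 6 4 2)(3 5)
  after f: (1 4)(2 6)
  after g: (4 5)

f f g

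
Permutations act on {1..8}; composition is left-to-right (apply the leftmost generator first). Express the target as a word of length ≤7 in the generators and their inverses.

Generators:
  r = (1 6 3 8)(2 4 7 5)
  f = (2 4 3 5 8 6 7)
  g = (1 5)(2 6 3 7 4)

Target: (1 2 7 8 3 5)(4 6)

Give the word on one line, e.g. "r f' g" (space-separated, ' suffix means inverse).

  after f': (2 7 6 8 5 3 4)
  after r': (1 8 7)(2 4 5 6 3)
  after r': (1 3 5)(4 7 8)
  after g': (1 6 2 4 3)(7 8)
  after g': (1 2 7 8 3 5)(4 6)

f' r' r' g' g'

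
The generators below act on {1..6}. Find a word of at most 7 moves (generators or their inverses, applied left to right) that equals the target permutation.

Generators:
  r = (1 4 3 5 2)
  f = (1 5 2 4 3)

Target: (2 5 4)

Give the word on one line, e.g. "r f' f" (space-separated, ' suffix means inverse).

  after r: (1 4 3 5 2)
  after f': (1 2 3)
  after r': (1 5 3 2 4)
  after f: (1 2 3 4 5)
  after r: (2 5 4)

r f' r' f r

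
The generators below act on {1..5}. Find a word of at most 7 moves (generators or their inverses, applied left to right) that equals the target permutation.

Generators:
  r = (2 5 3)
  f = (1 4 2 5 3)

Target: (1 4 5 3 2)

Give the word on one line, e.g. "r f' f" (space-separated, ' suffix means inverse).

  after r: (2 5 3)
  after r: (2 3 5)
  after f: (1 4 2)
  after r': (1 4 3 5 2)
  after r': (1 4 5 3 2)

r r f r' r'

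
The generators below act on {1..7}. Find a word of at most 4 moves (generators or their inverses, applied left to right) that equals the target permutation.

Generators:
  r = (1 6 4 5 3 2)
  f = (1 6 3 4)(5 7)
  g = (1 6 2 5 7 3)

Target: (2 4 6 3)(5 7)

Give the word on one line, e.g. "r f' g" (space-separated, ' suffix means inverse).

f r g' f

  after f: (1 6 3 4)(5 7)
  after r: (1 4 6 2)(3 5 7)
  after g': (1 4)(2 3)
  after f: (2 4 6 3)(5 7)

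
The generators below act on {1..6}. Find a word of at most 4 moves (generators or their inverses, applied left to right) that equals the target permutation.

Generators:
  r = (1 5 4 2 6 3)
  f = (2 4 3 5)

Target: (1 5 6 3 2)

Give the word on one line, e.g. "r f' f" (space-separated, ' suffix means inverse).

  after r': (1 3 6 2 4 5)
  after r': (1 6 4)(2 5 3)
  after r': (1 2)(3 4)(5 6)
  after f': (1 5 6 3 2)

r' r' r' f'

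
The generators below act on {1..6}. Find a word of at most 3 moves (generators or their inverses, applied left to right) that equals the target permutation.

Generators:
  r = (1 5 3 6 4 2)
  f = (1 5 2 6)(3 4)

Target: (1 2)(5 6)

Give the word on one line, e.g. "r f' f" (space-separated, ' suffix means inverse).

f' f'

  after f': (1 6 2 5)(3 4)
  after f': (1 2)(5 6)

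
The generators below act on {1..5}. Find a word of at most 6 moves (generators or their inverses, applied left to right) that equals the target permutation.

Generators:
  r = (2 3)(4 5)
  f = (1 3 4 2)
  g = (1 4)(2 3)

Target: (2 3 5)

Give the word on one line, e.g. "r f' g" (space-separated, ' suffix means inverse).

g f' r f

  after g: (1 4)(2 3)
  after f': (1 3 4 2)
  after r: (1 2)(3 5 4)
  after f: (2 3 5)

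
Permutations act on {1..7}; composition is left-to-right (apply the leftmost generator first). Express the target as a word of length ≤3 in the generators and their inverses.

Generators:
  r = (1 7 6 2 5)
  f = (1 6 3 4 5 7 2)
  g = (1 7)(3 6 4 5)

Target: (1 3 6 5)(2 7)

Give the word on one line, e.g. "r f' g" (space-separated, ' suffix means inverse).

f g'

  after f: (1 6 3 4 5 7 2)
  after g': (1 3 6 5)(2 7)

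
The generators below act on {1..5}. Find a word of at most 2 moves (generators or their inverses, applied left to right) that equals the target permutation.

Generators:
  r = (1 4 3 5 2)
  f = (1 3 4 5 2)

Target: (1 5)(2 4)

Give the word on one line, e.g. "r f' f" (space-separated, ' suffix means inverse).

  after r': (1 2 5 3 4)
  after f': (1 5)(2 4)

r' f'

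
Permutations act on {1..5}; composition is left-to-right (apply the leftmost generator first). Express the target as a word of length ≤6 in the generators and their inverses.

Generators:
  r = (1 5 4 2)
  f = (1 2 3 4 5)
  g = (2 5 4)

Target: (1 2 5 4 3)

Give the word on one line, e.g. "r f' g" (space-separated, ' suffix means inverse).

  after r: (1 5 4 2)
  after f: (3 4)
  after g': (2 4 3 5)
  after r': (1 2 5 4 3)

r f g' r'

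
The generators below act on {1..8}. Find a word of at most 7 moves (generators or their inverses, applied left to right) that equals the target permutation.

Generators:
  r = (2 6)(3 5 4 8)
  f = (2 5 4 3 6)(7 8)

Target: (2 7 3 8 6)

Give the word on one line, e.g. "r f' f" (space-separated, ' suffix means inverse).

  after r: (2 6)(3 5 4 8)
  after f': (2 3)(4 7 8)
  after r': (2 8 5 3 6)(4 7)
  after f': (2 7 5 4 8)
  after r': (2 7 3 8 6)

r f' r' f' r'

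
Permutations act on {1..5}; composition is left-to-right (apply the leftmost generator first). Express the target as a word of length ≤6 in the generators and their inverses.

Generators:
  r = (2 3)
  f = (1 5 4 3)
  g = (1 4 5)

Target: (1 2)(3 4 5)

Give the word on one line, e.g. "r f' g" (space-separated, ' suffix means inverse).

f' g r f

  after f': (1 3 4 5)
  after g: (1 3 5 4)
  after r: (1 2 3 5 4)
  after f: (1 2)(3 4 5)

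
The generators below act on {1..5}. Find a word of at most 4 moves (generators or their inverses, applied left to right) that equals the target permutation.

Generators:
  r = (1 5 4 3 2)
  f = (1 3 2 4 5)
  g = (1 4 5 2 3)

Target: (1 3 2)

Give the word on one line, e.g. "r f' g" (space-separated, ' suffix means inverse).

g' r' f' r'

  after g': (1 3 2 5 4)
  after r': (1 4 2)
  after f': (1 2 5 4 3)
  after r': (1 3 2)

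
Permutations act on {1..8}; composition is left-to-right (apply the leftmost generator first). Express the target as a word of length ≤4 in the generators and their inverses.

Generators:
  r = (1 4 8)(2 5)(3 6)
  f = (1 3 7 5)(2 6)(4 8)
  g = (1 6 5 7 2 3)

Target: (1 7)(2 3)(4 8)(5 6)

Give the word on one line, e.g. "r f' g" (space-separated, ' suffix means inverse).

f g f f

  after f: (1 3 7 5)(2 6)(4 8)
  after g: (2 5 6 3)(4 8)
  after f: (1 3 6 7 5 2)
  after f: (1 7)(2 3)(4 8)(5 6)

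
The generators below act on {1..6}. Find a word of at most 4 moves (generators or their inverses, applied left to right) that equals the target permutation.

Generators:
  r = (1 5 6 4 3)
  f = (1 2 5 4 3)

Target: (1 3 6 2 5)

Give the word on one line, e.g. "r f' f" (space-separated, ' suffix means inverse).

r' r' f

  after r': (1 3 4 6 5)
  after r': (1 4 5 3 6)
  after f: (1 3 6 2 5)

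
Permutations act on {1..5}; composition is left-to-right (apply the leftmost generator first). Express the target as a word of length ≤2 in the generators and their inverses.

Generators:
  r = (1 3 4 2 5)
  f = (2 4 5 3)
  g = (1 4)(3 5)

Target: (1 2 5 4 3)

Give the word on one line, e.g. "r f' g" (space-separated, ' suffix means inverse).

g r

  after g: (1 4)(3 5)
  after r: (1 2 5 4 3)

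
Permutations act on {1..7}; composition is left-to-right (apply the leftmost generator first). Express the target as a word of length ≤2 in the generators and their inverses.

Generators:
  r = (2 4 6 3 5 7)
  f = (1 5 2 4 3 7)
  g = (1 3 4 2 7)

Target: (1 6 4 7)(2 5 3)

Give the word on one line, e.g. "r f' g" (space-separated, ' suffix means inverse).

  after g: (1 3 4 2 7)
  after r': (1 6 4 7)(2 5 3)

g r'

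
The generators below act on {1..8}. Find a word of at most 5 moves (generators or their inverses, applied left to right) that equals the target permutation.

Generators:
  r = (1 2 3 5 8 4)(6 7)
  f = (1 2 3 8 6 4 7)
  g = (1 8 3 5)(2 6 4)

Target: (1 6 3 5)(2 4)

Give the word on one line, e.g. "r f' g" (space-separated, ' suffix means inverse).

  after g': (1 5 3 8)(2 4 6)
  after r: (1 8 2)(3 4 7 6)
  after r: (1 4 6 5 8 3)
  after g': (1 6 3 5)(2 4)

g' r r g'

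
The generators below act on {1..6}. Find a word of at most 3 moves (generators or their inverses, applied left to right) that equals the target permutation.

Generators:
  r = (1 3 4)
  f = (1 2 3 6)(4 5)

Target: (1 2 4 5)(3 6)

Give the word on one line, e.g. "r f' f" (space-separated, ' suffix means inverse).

  after f: (1 2 3 6)(4 5)
  after r': (1 2)(3 6 4 5)
  after r': (1 2 4 5)(3 6)

f r' r'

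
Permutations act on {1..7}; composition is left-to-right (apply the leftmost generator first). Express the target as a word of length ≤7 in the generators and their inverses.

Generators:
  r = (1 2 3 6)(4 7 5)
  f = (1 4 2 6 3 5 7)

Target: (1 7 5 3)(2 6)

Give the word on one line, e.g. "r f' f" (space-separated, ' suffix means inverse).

f' r f r f

  after f': (1 7 5 3 6 2 4)
  after r: (1 5 6 3)(2 7 4)
  after f: (1 7 2)(3 4 6 5)
  after r: (1 5 6 4)(3 7)
  after f: (1 7 5 3)(2 6)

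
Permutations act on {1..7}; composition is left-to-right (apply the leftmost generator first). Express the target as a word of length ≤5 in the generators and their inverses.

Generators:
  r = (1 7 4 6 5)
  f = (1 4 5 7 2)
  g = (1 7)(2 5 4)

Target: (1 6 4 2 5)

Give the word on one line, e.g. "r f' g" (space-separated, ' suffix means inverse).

  after f: (1 4 5 7 2)
  after r: (1 6 5 4)(2 7)
  after f': (1 6 4 2 5)

f r f'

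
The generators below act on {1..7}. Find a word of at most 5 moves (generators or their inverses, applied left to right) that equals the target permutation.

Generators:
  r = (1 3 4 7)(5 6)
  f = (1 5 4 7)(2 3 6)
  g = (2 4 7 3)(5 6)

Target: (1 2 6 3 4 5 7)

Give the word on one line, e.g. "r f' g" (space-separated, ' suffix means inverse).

r f f r' r'

  after r: (1 3 4 7)(5 6)
  after f: (1 6 4)(2 3 7 5)
  after f: (1 2 6 7 4 5 3)
  after r': (1 2 5)(3 7)(4 6)
  after r': (1 2 6 3 4 5 7)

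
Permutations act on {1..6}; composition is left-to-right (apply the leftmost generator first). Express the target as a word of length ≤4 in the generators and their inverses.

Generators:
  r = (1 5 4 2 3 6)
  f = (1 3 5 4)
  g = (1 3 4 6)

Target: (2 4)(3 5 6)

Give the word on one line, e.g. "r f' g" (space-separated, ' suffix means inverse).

f f r'

  after f: (1 3 5 4)
  after f: (1 5)(3 4)
  after r': (2 4)(3 5 6)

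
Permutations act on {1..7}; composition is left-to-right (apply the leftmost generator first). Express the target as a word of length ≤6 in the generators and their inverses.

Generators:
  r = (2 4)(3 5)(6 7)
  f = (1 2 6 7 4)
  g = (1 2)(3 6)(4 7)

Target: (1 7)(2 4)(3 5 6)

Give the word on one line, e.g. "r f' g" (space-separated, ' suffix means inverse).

  after f: (1 2 6 7 4)
  after g: (2 3 6 4)
  after g: (1 2 6 7 4)
  after r': (1 4)(2 7)(3 5)
  after g: (1 7)(2 4)(3 5 6)

f g g r' g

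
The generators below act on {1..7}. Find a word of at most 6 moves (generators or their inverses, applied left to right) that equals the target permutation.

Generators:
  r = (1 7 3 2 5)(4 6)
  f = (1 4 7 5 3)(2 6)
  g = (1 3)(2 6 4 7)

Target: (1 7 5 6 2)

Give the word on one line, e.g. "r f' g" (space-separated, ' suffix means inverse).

  after f': (1 3 5 7 4)(2 6)
  after f': (1 5 4 3 7)
  after r: (2 5 6 4)
  after f: (1 4 6 7 5 2 3)
  after g: (1 7 5 6 2)

f' f' r f g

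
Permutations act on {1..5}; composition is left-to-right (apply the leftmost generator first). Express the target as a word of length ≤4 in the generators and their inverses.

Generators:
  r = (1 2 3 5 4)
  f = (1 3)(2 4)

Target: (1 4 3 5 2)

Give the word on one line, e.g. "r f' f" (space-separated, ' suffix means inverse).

r f'

  after r: (1 2 3 5 4)
  after f': (1 4 3 5 2)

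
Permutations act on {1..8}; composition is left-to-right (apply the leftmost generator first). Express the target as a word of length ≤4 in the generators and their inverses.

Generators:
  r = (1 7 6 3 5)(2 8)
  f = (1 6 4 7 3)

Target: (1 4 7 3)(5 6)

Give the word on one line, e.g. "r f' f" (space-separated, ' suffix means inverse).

  after f: (1 6 4 7 3)
  after f: (1 4 3 6 7)
  after r': (1 4 6)(2 8)(3 7 5)
  after r': (1 4 7 3)(5 6)

f f r' r'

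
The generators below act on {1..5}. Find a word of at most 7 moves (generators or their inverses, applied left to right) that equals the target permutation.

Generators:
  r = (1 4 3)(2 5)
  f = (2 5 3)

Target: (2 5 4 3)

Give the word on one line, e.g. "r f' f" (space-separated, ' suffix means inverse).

r f' r r f

  after r: (1 4 3)(2 5)
  after f': (1 4 5 3)
  after r: (1 3 4 2 5)
  after r: (4 5)
  after f: (2 5 4 3)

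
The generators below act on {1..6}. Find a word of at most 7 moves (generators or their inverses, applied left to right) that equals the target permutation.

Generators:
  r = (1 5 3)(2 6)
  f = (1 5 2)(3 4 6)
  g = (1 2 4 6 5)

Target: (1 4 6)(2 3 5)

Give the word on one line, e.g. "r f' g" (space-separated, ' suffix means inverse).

r' g f' g' r

  after r': (1 3 5)(2 6)
  after g: (1 3)(2 5)(4 6)
  after f': (1 6 3 2)
  after g': (1 4 2 5 6 3)
  after r: (1 4 6)(2 3 5)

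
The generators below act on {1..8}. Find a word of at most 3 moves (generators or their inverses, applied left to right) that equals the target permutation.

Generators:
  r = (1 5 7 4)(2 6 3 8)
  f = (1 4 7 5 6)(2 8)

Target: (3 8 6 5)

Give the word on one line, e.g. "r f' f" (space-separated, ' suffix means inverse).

f r

  after f: (1 4 7 5 6)(2 8)
  after r: (3 8 6 5)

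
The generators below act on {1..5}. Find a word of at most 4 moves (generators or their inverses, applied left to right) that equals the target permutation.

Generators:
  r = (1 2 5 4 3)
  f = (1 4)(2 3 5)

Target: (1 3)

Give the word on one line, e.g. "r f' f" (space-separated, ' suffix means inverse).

  after r': (1 3 4 5 2)
  after r': (1 4 2 3 5)
  after f: (2 5 4 3)
  after r': (1 3)

r' r' f r'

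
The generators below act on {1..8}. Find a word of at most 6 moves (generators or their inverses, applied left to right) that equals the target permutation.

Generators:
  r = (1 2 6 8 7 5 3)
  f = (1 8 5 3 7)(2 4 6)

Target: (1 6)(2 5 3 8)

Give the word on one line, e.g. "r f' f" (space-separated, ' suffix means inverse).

  after r': (1 3 5 7 8 6 2)
  after f: (1 7 5)(2 8)(4 6)
  after f: (2 5 8 4)(3 7)
  after r: (1 2 3 5 7)(4 6 8)
  after f': (1 6)(2 5 3 8)

r' f f r f'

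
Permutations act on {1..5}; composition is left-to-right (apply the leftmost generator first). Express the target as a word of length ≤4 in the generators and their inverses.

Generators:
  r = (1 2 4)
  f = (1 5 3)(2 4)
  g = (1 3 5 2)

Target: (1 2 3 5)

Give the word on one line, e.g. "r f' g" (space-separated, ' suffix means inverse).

r' f'

  after r': (1 4 2)
  after f': (1 2 3 5)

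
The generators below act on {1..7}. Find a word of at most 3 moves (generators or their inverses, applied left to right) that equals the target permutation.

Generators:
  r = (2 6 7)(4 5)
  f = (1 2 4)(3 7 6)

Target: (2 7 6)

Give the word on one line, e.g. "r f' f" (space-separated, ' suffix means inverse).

  after r: (2 6 7)(4 5)
  after r: (2 7 6)

r r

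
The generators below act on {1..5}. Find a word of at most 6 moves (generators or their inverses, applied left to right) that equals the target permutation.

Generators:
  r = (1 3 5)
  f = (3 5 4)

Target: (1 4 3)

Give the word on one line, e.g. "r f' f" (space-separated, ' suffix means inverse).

  after r: (1 3 5)
  after f: (1 5)(3 4)
  after f: (1 4 5)
  after r: (1 4)(3 5)
  after r: (1 4 3)

r f f r r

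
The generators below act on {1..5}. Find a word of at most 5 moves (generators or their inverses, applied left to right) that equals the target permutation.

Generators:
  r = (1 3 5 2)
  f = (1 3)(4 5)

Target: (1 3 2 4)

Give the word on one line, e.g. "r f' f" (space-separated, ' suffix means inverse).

  after f: (1 3)(4 5)
  after r': (2 5 4 3)
  after f: (1 3 2 4)

f r' f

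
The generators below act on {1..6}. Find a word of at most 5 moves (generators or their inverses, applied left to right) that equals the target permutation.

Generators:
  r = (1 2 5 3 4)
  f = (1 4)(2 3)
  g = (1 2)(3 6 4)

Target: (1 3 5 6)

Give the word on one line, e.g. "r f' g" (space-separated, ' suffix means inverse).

  after r': (1 4 3 5 2)
  after f: (2 4)(3 5)
  after g: (1 2 3 5 6 4)
  after f: (1 3 5 6)

r' f g f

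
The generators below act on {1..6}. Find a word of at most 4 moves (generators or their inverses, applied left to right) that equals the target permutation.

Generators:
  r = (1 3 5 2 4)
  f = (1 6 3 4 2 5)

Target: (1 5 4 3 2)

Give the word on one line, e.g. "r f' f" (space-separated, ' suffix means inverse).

  after r: (1 3 5 2 4)
  after f: (1 4 6 3)
  after r': (1 2 5 3 4 6)
  after f: (1 5 4 3 2)

r f r' f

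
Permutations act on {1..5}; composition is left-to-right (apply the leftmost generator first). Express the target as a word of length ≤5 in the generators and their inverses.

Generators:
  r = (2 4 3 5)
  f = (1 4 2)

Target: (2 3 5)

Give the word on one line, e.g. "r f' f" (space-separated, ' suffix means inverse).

r' f r' f

  after r': (2 5 3 4)
  after f: (1 4)(2 5 3)
  after r': (1 2 3 5 4)
  after f: (2 3 5)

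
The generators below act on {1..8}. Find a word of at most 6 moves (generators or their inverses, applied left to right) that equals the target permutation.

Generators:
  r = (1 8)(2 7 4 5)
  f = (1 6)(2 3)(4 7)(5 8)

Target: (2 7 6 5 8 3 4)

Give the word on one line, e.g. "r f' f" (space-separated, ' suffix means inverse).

r' r' f r f'

  after r': (1 8)(2 5 4 7)
  after r': (2 4)(5 7)
  after f: (1 6)(2 7 8 5 4 3)
  after r: (1 6 8 2 4 3 7)
  after f': (2 7 6 5 8 3 4)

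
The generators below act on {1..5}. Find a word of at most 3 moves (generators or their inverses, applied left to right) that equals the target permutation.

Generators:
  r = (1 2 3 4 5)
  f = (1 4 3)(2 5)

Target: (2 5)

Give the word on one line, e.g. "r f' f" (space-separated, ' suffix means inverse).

  after f': (1 3 4)(2 5)
  after f': (1 4 3)
  after f': (2 5)

f' f' f'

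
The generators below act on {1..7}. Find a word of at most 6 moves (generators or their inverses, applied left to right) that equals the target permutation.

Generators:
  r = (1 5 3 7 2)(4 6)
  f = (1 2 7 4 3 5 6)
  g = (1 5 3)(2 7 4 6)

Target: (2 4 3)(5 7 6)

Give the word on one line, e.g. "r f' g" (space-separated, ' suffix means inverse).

  after g: (1 5 3)(2 7 4 6)
  after r: (1 3 5 7 6)
  after g': (1 5 2 6 3)(4 7)
  after r': (2 4 3)(5 7 6)

g r g' r'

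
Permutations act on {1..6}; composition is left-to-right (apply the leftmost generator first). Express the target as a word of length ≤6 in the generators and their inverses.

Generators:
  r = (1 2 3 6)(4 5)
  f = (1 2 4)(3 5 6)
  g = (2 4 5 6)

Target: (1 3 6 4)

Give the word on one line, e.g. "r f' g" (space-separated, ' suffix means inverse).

g' f r r f

  after g': (2 6 5 4)
  after f: (1 2 3 5)
  after r: (1 3 4 5 2 6)
  after r: (1 6 2)(3 5)
  after f: (1 3 6 4)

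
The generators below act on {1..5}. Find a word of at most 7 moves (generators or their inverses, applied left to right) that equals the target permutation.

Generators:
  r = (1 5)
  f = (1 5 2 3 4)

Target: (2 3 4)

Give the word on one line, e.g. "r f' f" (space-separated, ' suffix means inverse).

  after f: (1 5 2 3 4)
  after r: (2 3 4 5)
  after f': (1 4)
  after r': (1 4 5)
  after f: (2 3 4)

f r f' r' f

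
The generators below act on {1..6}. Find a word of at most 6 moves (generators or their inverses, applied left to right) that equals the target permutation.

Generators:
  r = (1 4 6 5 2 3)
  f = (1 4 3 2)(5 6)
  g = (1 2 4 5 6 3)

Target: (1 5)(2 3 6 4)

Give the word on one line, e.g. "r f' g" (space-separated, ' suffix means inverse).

  after f: (1 4 3 2)(5 6)
  after g: (1 5 3 4)
  after f: (1 6 5 2)
  after g': (1 5)(2 3 6 4)

f g f g'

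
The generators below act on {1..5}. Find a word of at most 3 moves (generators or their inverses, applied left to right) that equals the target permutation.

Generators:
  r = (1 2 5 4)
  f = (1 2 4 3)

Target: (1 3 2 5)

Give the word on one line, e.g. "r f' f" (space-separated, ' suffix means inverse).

r f' f'

  after r: (1 2 5 4)
  after f': (2 5)(3 4)
  after f': (1 3 2 5)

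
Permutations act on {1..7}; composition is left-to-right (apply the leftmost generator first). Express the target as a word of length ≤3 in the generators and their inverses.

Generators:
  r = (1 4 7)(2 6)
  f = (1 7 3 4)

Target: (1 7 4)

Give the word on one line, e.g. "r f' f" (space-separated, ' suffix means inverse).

  after r: (1 4 7)(2 6)
  after r: (1 7 4)

r r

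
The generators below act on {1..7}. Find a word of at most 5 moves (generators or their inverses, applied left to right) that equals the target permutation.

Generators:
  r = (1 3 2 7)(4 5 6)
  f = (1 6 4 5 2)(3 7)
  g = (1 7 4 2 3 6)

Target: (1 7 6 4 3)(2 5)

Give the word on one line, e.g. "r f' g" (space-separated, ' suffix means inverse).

  after g': (1 6 3 2 4 7)
  after f: (1 4 3)(2 5)(6 7)
  after r: (1 5 7 4 2 6)
  after f: (1 2 4)(3 7 5)
  after r: (1 7 6 4 3)(2 5)

g' f r f r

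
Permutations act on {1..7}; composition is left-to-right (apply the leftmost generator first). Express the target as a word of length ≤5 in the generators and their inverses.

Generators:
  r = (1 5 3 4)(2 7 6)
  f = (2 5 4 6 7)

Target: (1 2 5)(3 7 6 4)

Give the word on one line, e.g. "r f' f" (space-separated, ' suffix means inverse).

  after r': (1 4 3 5)(2 6 7)
  after f': (1 5)(2 4 3)
  after f': (1 2 5)(3 7 6 4)

r' f' f'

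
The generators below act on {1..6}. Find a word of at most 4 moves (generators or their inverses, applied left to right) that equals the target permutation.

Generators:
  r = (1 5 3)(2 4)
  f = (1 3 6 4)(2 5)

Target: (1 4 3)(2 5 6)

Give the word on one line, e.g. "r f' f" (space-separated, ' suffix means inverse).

  after r: (1 5 3)(2 4)
  after f: (1 2)(4 5 6)
  after r: (1 4 3)(2 5 6)

r f r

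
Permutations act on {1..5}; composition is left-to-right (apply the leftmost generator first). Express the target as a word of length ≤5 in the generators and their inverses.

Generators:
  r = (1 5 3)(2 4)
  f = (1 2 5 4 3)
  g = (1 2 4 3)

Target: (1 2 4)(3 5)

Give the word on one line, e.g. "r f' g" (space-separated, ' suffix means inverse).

  after g': (1 3 4 2)
  after r: (2 5 3)
  after r: (1 5)(2 3 4)
  after f': (1 2 4)(3 5)

g' r r f'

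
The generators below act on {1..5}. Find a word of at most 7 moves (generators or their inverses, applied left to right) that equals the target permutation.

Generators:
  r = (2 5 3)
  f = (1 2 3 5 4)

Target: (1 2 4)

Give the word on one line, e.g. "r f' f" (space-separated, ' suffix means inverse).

  after r: (2 5 3)
  after f: (1 2 4)
  after r': (1 3 5 2 4)
  after r': (1 5 3 2 4)
  after r': (1 2 4)

r f r' r' r'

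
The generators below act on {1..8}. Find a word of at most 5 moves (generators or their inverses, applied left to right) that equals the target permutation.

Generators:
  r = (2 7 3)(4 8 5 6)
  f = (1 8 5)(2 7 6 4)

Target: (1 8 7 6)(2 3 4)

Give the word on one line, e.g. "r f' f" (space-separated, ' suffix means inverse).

  after f: (1 8 5)(2 7 6 4)
  after r: (1 5)(2 3)(4 7)(6 8)
  after f': (1 8 7 6)(2 3 4)

f r f'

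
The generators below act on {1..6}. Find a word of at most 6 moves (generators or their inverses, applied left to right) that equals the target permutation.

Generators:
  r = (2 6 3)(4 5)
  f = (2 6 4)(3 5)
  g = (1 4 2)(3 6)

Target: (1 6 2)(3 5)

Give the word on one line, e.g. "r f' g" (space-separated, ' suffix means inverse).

  after g: (1 4 2)(3 6)
  after g: (1 2 4)
  after g: (3 6)
  after g: (1 4 2)
  after f': (1 6 2)(3 5)

g g g g f'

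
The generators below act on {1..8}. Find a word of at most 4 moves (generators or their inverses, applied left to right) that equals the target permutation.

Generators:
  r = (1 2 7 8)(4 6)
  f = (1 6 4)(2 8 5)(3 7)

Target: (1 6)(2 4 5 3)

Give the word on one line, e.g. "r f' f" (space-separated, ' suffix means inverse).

f r f'

  after f: (1 6 4)(2 8 5)(3 7)
  after r: (1 4 2)(3 8 5 7)
  after f': (1 6)(2 4 5 3)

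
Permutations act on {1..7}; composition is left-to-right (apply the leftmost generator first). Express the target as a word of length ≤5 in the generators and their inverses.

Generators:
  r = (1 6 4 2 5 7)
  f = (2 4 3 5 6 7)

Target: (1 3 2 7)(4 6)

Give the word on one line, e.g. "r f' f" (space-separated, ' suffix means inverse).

r' r' f' r

  after r': (1 7 5 2 4 6)
  after r': (1 5 4)(2 6 7)
  after f': (1 3 4)(2 5)
  after r: (1 3 2 7)(4 6)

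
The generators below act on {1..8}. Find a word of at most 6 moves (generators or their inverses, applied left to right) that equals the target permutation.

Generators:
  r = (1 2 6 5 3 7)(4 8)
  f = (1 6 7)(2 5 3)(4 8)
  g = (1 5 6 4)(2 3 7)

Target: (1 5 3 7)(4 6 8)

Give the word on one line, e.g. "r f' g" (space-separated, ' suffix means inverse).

  after g': (1 4 6 5)(2 7 3)
  after r': (1 8 4 2 3)(5 7)
  after f': (1 4 3 7 2 5 6)
  after g': (1 6 4 2)
  after r: (1 5 3 7)(4 6 8)

g' r' f' g' r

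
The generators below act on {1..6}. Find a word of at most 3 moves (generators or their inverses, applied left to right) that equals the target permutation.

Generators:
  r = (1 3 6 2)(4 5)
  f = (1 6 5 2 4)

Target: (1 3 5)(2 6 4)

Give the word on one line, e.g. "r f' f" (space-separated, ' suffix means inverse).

r f

  after r: (1 3 6 2)(4 5)
  after f: (1 3 5)(2 6 4)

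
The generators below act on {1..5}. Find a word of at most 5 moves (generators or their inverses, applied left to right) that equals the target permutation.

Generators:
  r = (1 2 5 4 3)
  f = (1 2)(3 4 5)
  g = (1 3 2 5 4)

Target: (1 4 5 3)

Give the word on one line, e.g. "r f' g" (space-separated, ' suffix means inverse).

g' f' r'

  after g': (1 4 5 2 3)
  after f': (1 3 2 5)
  after r': (1 4 5 3)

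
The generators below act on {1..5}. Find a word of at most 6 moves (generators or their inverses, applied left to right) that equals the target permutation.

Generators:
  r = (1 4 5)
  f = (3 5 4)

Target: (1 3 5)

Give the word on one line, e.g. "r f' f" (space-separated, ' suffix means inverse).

  after f': (3 4 5)
  after r: (1 4)(3 5)
  after f: (1 3 4)
  after r': (1 3)(4 5)
  after r': (1 3 5)

f' r f r' r'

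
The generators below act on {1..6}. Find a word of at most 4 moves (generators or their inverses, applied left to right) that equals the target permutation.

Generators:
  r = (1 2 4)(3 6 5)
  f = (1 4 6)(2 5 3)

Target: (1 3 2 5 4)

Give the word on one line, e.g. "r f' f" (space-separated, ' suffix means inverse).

r' r' f r

  after r': (1 4 2)(3 5 6)
  after r': (1 2 4)(3 6 5)
  after f: (1 5 2 6 3)
  after r: (1 3 2 5 4)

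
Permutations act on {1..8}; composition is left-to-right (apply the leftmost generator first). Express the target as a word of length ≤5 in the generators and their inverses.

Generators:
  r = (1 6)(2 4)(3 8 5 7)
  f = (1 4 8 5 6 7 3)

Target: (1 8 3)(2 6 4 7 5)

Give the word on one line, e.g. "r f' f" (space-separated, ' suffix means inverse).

  after f: (1 4 8 5 6 7 3)
  after r': (1 2 4 3 6 5)
  after f: (1 2 8 5 4)(3 7)
  after r: (1 4 6)(2 5)(7 8)
  after f: (1 8 3)(2 6 4 7 5)

f r' f r f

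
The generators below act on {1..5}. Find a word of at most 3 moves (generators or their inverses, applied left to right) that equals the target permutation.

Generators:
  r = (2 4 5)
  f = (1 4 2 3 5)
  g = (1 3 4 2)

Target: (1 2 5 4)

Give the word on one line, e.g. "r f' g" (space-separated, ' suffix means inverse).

  after f: (1 4 2 3 5)
  after g': (1 3 5 2)
  after f': (1 2 5 4)

f g' f'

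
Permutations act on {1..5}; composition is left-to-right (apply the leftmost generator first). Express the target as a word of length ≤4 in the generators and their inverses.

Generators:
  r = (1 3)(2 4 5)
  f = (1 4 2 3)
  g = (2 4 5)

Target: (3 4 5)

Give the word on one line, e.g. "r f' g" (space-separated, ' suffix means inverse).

g' f' g' r'

  after g': (2 5 4)
  after f': (1 3 2 5)
  after g': (1 3 5)(2 4)
  after r': (3 4 5)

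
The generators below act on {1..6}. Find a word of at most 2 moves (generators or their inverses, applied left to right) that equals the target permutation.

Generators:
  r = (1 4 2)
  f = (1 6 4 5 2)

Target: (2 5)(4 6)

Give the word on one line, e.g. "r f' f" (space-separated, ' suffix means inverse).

  after r': (1 2 4)
  after f: (2 5)(4 6)

r' f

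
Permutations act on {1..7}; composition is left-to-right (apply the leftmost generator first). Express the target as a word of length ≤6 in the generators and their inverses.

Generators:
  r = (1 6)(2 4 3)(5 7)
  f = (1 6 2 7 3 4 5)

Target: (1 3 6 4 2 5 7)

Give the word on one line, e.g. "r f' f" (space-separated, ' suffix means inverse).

  after f: (1 6 2 7 3 4 5)
  after f: (1 2 3 5 6 7 4)
  after f: (1 7 5 2 4 6 3)
  after f: (1 3 6 4 2 5 7)

f f f f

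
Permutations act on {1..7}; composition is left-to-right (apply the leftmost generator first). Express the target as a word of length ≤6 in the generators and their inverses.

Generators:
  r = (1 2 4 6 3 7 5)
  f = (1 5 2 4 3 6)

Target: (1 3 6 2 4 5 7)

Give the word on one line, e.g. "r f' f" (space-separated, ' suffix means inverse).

f' f' f' r f'

  after f': (1 6 3 4 2 5)
  after f': (1 3 2)(4 5 6)
  after f': (1 4)(2 6)(3 5)
  after r: (1 6 4 2 3)(5 7)
  after f': (1 3 6 2 4 5 7)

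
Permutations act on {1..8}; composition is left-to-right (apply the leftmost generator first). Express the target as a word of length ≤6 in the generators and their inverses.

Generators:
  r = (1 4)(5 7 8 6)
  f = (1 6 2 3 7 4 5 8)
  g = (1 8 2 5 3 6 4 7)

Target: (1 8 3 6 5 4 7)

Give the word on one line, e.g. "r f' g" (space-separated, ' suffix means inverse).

  after g': (1 7 4 6 3 5 2 8)
  after f: (1 4 2)(3 8 6 7 5)
  after f: (1 5 7 8 2 6 4 3)
  after f: (1 8 3 6 5 4 7)

g' f f f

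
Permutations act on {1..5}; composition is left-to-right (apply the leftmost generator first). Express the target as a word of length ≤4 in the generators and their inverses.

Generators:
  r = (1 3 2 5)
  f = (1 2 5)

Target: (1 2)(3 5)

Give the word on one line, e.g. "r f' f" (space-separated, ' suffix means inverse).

  after r: (1 3 2 5)
  after r: (1 2)(3 5)

r r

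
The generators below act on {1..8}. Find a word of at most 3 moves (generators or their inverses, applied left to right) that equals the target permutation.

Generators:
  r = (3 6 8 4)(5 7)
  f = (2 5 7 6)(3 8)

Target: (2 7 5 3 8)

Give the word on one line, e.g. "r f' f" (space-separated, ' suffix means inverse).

  after r': (3 4 8 6)(5 7)
  after f: (2 5 6 8)(3 4)
  after r': (2 7 5 3 8)

r' f r'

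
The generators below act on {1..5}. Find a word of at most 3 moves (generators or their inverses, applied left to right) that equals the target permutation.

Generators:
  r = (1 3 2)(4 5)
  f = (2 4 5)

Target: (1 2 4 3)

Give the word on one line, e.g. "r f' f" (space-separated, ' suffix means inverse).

f' r'

  after f': (2 5 4)
  after r': (1 2 4 3)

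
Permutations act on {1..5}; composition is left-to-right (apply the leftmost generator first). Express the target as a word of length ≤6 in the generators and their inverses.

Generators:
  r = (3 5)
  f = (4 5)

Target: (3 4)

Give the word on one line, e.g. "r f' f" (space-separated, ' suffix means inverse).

f' r f r r

  after f': (4 5)
  after r: (3 5 4)
  after f: (3 4)
  after r: (3 4 5)
  after r: (3 4)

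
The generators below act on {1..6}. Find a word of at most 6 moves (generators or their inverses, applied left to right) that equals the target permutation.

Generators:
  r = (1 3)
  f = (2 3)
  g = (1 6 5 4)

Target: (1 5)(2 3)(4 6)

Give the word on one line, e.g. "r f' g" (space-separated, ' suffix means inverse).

g' r' r' g' f'

  after g': (1 4 5 6)
  after r': (1 4 5 6 3)
  after r': (1 4 5 6)
  after g': (1 5)(4 6)
  after f': (1 5)(2 3)(4 6)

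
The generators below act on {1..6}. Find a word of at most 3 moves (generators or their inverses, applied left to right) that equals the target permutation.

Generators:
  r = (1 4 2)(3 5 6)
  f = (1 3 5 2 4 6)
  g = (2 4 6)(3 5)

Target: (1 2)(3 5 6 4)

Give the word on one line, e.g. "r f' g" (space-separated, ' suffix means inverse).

f r' g

  after f: (1 3 5 2 4 6)
  after r': (1 6 2)(4 5)
  after g: (1 2)(3 5 6 4)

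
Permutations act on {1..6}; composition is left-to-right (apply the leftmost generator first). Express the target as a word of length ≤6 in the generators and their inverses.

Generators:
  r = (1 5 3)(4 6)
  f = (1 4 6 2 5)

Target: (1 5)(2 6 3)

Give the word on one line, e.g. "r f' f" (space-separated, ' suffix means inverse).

  after r': (1 3 5)(4 6)
  after f': (1 3 2 6)
  after r: (2 4 6 5 3)
  after r: (1 5)(2 6 3)

r' f' r r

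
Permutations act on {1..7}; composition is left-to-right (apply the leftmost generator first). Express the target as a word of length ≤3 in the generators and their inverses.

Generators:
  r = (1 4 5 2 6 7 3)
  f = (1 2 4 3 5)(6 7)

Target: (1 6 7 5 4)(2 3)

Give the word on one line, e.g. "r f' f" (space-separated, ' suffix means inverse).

r f' r

  after r: (1 4 5 2 6 7 3)
  after f': (1 2 7 4 3 5)
  after r: (1 6 7 5 4)(2 3)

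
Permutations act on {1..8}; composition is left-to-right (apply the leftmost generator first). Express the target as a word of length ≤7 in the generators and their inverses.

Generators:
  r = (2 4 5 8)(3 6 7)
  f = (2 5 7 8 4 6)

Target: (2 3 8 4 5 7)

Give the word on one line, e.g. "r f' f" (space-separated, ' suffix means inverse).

r f' r f' r'

  after r: (2 4 5 8)(3 6 7)
  after f': (2 8 6 5 7 3 4)
  after r: (3 5)(6 8 7)
  after f': (2 6 7 4 8 5 3)
  after r': (2 3 8 4 5 7)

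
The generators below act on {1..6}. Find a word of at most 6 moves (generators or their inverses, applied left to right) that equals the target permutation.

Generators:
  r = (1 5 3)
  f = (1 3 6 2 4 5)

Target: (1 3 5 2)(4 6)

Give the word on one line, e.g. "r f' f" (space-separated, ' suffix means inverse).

f' r' f' r

  after f': (1 5 4 2 6 3)
  after r': (2 6 5 4)
  after f': (1 5 2 3)(4 6)
  after r: (1 3 5 2)(4 6)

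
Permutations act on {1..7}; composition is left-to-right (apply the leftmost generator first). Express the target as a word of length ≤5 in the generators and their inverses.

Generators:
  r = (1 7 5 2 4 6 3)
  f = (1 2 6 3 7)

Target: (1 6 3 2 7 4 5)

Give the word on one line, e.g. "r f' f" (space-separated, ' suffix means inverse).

  after r': (1 3 6 4 2 5 7)
  after f': (1 6 4)(2 5 3)
  after r': (1 4 3 5 6 2 7)
  after f: (1 4 7 2)(3 5)
  after r: (1 6 3 2 7 4 5)

r' f' r' f r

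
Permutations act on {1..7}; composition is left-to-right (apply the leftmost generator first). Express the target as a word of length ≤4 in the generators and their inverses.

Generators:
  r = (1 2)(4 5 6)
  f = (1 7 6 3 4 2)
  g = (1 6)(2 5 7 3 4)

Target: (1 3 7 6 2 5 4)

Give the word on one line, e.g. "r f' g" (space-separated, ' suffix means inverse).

  after r: (1 2)(4 5 6)
  after g: (1 5)(2 6)(3 4 7)
  after r': (1 4 7 3 6)(2 5)
  after f': (1 3 7 6 2 5 4)

r g r' f'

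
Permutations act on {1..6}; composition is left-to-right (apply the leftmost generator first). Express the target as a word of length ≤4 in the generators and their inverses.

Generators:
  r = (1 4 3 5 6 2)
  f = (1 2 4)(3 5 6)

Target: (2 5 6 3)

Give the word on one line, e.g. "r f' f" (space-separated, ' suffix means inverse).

  after r': (1 2 6 5 3 4)
  after f': (2 5 6 3)

r' f'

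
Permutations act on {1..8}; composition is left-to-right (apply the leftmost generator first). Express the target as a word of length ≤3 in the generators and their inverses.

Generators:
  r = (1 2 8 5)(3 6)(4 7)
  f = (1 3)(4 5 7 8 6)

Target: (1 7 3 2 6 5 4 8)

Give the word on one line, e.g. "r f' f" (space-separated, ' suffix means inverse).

  after r': (1 5 8 2)(3 6)(4 7)
  after f': (1 4 5 7 6)(2 3 8)
  after r': (1 7 3 2 6 5 4 8)

r' f' r'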